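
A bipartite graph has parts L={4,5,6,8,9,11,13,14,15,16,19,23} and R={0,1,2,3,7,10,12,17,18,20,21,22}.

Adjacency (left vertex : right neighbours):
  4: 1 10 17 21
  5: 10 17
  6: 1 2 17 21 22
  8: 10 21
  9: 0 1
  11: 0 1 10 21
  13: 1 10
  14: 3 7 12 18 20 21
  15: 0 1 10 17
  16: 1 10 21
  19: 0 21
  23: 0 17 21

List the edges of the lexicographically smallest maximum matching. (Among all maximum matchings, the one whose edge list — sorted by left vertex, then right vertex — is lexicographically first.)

|M| = 7 (so the lex-smallest maximum matching has 7 edges)
process left vertices in ascending order; for each, take the smallest-labelled available neighbour that still permits 7 edges overall, or leave it unmatched if none does
lex-smallest matching: {4-1, 5-10, 6-2, 8-21, 9-0, 14-3, 15-17}

Lex-smallest maximum matching: {(4,1), (5,10), (6,2), (8,21), (9,0), (14,3), (15,17)}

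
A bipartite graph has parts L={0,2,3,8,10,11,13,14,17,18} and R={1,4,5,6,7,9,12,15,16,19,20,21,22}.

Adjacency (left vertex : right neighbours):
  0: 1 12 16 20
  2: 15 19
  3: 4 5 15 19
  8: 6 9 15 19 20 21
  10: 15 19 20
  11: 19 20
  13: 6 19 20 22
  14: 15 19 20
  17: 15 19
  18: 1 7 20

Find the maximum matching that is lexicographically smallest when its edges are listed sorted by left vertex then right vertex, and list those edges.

|M| = 8 (so the lex-smallest maximum matching has 8 edges)
process left vertices in ascending order; for each, take the smallest-labelled available neighbour that still permits 8 edges overall, or leave it unmatched if none does
lex-smallest matching: {0-1, 2-15, 3-4, 8-6, 10-19, 11-20, 13-22, 18-7}

Lex-smallest maximum matching: {(0,1), (2,15), (3,4), (8,6), (10,19), (11,20), (13,22), (18,7)}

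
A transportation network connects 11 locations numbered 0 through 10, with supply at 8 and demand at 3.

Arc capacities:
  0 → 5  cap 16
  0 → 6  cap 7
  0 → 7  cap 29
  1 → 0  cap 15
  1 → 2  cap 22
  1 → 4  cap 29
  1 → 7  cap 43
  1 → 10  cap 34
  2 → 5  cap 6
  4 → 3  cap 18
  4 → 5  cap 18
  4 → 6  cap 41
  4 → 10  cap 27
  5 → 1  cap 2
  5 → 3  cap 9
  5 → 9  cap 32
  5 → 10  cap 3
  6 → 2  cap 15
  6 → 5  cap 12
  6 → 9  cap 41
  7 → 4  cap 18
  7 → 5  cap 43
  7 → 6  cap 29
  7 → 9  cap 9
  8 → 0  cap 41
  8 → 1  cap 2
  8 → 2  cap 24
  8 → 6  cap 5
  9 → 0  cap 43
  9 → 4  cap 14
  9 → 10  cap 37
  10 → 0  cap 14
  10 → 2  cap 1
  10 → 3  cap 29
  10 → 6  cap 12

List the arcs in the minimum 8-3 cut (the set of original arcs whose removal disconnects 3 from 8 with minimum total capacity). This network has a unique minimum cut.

Min-cut arcs: {(2,5), (8,0), (8,1), (8,6)} (total capacity 54)

augment #1: 8→0→5→3 push 9
augment #2: 8→1→4→3 push 2
augment #3: 8→0→5→10→3 push 3
augment #4: 8→0→7→4→3 push 16
augment #5: 8→6→9→10→3 push 5
augment #6: 8→0→5→1→10→3 push 2
augment #7: 8→0→5→9→10→3 push 2
augment #8: 8→0→6→9→10→3 push 7
augment #9: 8→0→7→4→10→3 push 2
augment #10: 8→2→5→9→10→3 push 6
max flow = 54; residual-reachable set from 8 gives S-side
cut edges (S→T): {(2,5), (8,0), (8,1), (8,6)} total cap 54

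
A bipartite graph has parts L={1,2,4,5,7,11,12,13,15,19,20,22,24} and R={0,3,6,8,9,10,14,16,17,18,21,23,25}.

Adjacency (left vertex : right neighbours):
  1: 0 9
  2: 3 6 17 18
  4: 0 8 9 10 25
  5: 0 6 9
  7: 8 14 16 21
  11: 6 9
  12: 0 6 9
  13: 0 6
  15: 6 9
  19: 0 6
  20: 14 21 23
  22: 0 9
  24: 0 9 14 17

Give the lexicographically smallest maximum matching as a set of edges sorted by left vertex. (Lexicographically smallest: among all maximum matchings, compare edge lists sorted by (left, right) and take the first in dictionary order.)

|M| = 8 (so the lex-smallest maximum matching has 8 edges)
process left vertices in ascending order; for each, take the smallest-labelled available neighbour that still permits 8 edges overall, or leave it unmatched if none does
lex-smallest matching: {1-0, 2-3, 4-8, 5-6, 7-14, 11-9, 20-21, 24-17}

Lex-smallest maximum matching: {(1,0), (2,3), (4,8), (5,6), (7,14), (11,9), (20,21), (24,17)}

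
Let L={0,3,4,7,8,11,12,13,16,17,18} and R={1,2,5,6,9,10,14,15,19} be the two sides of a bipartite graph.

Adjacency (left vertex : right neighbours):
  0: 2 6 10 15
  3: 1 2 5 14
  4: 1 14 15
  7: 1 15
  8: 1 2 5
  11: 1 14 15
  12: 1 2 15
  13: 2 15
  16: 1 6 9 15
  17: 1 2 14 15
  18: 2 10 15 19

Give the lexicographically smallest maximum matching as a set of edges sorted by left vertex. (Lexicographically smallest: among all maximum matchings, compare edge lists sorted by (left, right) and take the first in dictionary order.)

|M| = 8 (so the lex-smallest maximum matching has 8 edges)
process left vertices in ascending order; for each, take the smallest-labelled available neighbour that still permits 8 edges overall, or leave it unmatched if none does
lex-smallest matching: {0-6, 3-1, 4-14, 7-15, 8-5, 12-2, 16-9, 18-10}

Lex-smallest maximum matching: {(0,6), (3,1), (4,14), (7,15), (8,5), (12,2), (16,9), (18,10)}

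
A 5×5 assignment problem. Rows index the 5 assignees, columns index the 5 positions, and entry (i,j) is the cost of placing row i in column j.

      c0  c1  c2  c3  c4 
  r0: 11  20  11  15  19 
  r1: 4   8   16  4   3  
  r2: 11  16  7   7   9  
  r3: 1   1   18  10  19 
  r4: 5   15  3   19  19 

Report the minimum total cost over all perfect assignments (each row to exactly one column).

Minimum assignment cost: 25

optimal assignment: row0→col0 (cost 11), row1→col4 (cost 3), row2→col3 (cost 7), row3→col1 (cost 1), row4→col2 (cost 3)
total = 11 + 3 + 7 + 1 + 3 = 25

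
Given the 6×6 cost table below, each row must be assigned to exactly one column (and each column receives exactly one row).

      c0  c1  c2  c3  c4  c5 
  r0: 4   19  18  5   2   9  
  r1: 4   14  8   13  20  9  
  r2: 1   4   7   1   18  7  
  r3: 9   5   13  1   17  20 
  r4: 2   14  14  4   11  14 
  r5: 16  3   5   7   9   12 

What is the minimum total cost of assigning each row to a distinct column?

one of 2 optimal assignments: row0→col4 (cost 2), row1→col2 (cost 8), row2→col5 (cost 7), row3→col3 (cost 1), row4→col0 (cost 2), row5→col1 (cost 3)
total = 2 + 8 + 7 + 1 + 2 + 3 = 23

Minimum assignment cost: 23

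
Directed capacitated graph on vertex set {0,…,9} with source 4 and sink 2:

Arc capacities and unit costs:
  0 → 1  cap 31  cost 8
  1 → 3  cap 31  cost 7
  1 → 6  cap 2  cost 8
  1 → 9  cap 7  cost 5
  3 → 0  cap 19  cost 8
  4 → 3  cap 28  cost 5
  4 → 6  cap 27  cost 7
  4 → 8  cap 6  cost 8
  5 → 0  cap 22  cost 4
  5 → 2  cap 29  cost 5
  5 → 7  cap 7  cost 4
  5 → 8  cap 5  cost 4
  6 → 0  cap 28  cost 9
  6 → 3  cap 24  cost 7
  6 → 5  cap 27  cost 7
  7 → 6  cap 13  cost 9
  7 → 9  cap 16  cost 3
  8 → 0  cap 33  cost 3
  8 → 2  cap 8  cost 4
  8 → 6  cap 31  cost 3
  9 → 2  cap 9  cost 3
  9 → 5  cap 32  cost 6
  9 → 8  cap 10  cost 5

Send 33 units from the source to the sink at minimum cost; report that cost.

shortest-cost path #1: 4→8→2 push 6 @ unit cost 12 (adds 72)
shortest-cost path #2: 4→6→5→2 push 27 @ unit cost 19 (adds 513)
total cost = 585

Minimum cost for 33 units: 585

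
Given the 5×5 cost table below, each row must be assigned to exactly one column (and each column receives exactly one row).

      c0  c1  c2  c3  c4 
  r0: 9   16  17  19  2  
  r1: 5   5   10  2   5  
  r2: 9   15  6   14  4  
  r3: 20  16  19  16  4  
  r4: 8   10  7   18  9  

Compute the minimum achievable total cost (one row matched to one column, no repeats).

Minimum assignment cost: 31

optimal assignment: row0→col0 (cost 9), row1→col3 (cost 2), row2→col2 (cost 6), row3→col4 (cost 4), row4→col1 (cost 10)
total = 9 + 2 + 6 + 4 + 10 = 31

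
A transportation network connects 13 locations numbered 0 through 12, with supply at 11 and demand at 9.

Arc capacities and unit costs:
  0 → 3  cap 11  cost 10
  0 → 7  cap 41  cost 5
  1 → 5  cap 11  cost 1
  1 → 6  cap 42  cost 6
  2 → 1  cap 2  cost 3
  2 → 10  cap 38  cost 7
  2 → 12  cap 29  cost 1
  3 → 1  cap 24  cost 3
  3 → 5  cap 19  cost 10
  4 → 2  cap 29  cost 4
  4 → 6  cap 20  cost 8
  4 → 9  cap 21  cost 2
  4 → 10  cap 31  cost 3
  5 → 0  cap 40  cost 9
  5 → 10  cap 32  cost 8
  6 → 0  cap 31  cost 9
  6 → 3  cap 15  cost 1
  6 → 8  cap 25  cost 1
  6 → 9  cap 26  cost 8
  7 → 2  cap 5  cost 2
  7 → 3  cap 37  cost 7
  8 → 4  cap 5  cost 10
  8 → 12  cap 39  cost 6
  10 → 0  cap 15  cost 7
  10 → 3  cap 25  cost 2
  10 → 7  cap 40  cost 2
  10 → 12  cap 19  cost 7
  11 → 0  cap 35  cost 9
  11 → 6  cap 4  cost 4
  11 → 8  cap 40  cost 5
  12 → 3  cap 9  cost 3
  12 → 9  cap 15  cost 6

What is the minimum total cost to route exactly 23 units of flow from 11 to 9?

Minimum cost for 23 units: 371

shortest-cost path #1: 11→6→9 push 4 @ unit cost 12 (adds 48)
shortest-cost path #2: 11→8→12→9 push 15 @ unit cost 17 (adds 255)
shortest-cost path #3: 11→8→4→9 push 4 @ unit cost 17 (adds 68)
total cost = 371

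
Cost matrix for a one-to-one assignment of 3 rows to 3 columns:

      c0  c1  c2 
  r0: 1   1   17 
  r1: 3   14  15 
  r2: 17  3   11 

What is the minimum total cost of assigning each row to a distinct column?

Minimum assignment cost: 15

optimal assignment: row0→col1 (cost 1), row1→col0 (cost 3), row2→col2 (cost 11)
total = 1 + 3 + 11 = 15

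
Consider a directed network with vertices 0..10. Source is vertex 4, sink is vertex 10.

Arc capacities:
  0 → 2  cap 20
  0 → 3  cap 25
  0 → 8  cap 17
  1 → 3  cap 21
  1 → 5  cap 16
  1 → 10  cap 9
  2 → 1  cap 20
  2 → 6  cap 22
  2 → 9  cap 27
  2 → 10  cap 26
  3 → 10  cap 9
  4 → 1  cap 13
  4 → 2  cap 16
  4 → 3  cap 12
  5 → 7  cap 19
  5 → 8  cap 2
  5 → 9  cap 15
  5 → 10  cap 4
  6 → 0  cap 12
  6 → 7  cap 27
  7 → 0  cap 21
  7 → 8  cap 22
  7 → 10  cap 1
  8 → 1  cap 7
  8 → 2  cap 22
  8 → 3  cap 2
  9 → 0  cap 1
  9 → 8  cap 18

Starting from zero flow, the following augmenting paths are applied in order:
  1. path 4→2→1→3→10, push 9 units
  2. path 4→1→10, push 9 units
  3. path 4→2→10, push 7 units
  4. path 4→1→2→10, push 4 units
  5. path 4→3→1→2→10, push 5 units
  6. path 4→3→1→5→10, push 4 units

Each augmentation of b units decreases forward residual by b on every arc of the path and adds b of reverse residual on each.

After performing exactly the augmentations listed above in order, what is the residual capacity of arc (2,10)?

Residual capacity of (2,10): 10

after path 1 (4→2→1→3→10, push 9): res(2,10)=26
after path 2 (4→1→10, push 9): res(2,10)=26
after path 3 (4→2→10, push 7): res(2,10)=19
after path 4 (4→1→2→10, push 4): res(2,10)=15
after path 5 (4→3→1→2→10, push 5): res(2,10)=10
after path 6 (4→3→1→5→10, push 4): res(2,10)=10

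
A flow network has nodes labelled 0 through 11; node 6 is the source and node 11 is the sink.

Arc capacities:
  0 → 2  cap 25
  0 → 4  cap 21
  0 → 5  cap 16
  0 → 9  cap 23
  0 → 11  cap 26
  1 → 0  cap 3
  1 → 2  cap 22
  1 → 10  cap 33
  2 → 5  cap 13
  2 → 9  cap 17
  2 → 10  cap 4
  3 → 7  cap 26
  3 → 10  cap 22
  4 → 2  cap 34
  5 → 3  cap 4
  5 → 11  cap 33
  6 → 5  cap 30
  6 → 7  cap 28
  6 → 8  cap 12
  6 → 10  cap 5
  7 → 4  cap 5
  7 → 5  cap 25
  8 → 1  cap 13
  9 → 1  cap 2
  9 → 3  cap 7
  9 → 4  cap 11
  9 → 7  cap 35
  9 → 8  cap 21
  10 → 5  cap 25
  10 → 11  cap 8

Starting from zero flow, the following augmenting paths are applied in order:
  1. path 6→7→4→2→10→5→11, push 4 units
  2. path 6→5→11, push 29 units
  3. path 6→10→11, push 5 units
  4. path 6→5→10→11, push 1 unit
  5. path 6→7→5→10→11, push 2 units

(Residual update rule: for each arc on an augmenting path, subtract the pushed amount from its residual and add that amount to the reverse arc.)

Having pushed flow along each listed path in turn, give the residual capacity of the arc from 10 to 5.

after path 1 (6→7→4→2→10→5→11, push 4): res(10,5)=21
after path 2 (6→5→11, push 29): res(10,5)=21
after path 3 (6→10→11, push 5): res(10,5)=21
after path 4 (6→5→10→11, push 1): res(10,5)=22
after path 5 (6→7→5→10→11, push 2): res(10,5)=24

Residual capacity of (10,5): 24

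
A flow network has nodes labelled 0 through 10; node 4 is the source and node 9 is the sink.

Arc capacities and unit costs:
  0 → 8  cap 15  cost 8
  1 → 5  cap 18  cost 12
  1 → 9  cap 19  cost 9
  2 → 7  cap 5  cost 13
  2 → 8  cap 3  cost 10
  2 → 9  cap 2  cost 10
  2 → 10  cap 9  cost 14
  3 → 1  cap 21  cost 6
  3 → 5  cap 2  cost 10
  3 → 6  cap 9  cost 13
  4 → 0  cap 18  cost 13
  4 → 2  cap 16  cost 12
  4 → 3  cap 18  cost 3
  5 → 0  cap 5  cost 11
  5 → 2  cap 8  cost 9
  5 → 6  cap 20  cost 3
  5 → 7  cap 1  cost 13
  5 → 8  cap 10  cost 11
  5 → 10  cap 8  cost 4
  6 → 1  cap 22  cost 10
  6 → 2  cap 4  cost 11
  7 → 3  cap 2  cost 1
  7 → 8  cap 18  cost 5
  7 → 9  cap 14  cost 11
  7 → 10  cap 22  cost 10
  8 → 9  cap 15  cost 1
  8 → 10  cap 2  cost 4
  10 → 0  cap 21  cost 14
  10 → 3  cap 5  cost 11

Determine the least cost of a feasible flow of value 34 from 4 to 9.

Minimum cost for 34 units: 676

shortest-cost path #1: 4→3→1→9 push 18 @ unit cost 18 (adds 324)
shortest-cost path #2: 4→2→9 push 2 @ unit cost 22 (adds 44)
shortest-cost path #3: 4→0→8→9 push 14 @ unit cost 22 (adds 308)
total cost = 676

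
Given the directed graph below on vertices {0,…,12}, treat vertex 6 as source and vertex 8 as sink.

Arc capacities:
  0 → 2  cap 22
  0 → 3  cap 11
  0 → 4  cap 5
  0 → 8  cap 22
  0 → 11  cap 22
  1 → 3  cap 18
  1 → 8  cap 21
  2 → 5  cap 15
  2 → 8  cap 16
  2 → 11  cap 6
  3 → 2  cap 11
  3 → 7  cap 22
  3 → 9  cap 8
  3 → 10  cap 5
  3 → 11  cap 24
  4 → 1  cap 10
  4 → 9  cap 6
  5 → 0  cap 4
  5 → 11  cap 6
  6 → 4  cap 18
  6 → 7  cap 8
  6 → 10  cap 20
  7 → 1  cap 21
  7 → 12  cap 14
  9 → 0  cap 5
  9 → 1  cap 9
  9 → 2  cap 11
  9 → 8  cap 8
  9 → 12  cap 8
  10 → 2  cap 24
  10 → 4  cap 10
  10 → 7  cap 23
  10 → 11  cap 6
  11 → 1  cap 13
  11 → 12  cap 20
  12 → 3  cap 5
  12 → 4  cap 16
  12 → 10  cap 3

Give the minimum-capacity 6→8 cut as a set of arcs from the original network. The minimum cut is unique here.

Min-cut arcs: {(4,1), (4,9), (6,7), (6,10)} (total capacity 44)

augment #1: 6→4→1→8 push 10
augment #2: 6→4→9→8 push 6
augment #3: 6→7→1→8 push 8
augment #4: 6→10→2→8 push 16
augment #5: 6→10→7→1→8 push 3
augment #6: 6→10→2→5→0→8 push 1
max flow = 44; residual-reachable set from 6 gives S-side
cut edges (S→T): {(4,1), (4,9), (6,7), (6,10)} total cap 44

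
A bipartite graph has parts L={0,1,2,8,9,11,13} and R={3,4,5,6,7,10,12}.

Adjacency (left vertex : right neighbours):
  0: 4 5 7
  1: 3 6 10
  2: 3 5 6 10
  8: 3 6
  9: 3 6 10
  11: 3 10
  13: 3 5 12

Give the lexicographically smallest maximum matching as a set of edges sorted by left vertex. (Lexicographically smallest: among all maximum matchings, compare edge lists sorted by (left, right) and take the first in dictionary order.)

|M| = 6 (so the lex-smallest maximum matching has 6 edges)
process left vertices in ascending order; for each, take the smallest-labelled available neighbour that still permits 6 edges overall, or leave it unmatched if none does
lex-smallest matching: {0-4, 1-3, 2-5, 8-6, 9-10, 13-12}

Lex-smallest maximum matching: {(0,4), (1,3), (2,5), (8,6), (9,10), (13,12)}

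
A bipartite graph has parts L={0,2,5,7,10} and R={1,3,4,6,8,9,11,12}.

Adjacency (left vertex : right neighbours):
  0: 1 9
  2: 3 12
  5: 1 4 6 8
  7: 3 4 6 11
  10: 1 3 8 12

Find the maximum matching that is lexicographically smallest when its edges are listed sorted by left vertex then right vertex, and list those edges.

Lex-smallest maximum matching: {(0,1), (2,3), (5,4), (7,6), (10,8)}

|M| = 5 (so the lex-smallest maximum matching has 5 edges)
process left vertices in ascending order; for each, take the smallest-labelled available neighbour that still permits 5 edges overall, or leave it unmatched if none does
lex-smallest matching: {0-1, 2-3, 5-4, 7-6, 10-8}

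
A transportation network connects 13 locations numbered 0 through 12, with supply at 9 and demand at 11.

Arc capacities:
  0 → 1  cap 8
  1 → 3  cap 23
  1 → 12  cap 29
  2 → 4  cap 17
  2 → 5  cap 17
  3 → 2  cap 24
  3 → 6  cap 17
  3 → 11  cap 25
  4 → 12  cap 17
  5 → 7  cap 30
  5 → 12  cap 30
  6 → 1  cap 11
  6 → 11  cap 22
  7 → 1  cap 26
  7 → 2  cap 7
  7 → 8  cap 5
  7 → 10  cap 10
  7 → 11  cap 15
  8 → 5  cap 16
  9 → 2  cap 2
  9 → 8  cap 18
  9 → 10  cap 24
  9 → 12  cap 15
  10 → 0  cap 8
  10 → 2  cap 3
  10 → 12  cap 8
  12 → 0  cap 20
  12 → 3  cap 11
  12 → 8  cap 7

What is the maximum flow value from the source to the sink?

augment #1: 9→12→3→11 bottleneck 11, total now 11
augment #2: 9→2→5→7→11 bottleneck 2, total now 13
augment #3: 9→8→5→7→11 bottleneck 13, total now 26
augment #4: 9→10→0→1→3→11 bottleneck 8, total now 34
augment #5: 9→8→5→7→1→3→11 bottleneck 3, total now 37
augment #6: 9→10→2→5→7→1→3→11 bottleneck 3, total now 40

Maximum flow value: 40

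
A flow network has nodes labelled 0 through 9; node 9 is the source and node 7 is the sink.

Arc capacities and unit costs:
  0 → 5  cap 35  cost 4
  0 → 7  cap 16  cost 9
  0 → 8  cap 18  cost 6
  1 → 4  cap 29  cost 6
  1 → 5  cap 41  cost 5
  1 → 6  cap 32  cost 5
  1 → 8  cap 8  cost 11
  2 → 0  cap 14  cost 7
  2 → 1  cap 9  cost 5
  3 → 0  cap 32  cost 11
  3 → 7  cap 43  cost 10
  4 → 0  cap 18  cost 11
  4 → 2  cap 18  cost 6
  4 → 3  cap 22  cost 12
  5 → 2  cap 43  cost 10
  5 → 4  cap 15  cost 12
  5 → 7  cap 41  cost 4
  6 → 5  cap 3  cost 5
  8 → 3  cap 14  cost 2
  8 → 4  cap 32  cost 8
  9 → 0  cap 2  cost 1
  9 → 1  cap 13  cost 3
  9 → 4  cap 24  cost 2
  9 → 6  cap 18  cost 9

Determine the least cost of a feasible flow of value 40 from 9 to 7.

Minimum cost for 40 units: 694

shortest-cost path #1: 9→0→5→7 push 2 @ unit cost 9 (adds 18)
shortest-cost path #2: 9→1→5→7 push 13 @ unit cost 12 (adds 156)
shortest-cost path #3: 9→6→5→7 push 3 @ unit cost 18 (adds 54)
shortest-cost path #4: 9→4→0→5→7 push 18 @ unit cost 21 (adds 378)
shortest-cost path #5: 9→4→2→1→5→7 push 4 @ unit cost 22 (adds 88)
total cost = 694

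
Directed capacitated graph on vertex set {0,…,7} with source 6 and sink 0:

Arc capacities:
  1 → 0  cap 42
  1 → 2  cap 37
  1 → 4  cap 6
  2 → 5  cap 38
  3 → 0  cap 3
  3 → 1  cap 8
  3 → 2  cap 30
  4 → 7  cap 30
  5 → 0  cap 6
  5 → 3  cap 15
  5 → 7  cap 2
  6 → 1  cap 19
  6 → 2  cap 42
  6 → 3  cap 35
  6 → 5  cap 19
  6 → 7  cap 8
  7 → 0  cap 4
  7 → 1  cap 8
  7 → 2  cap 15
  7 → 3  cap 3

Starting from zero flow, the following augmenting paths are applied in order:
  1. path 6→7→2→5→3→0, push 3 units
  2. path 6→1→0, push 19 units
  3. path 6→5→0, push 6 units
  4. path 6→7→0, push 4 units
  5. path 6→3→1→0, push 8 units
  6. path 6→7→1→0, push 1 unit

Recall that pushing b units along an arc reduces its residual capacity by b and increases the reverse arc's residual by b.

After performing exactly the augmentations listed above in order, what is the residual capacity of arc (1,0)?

after path 1 (6→7→2→5→3→0, push 3): res(1,0)=42
after path 2 (6→1→0, push 19): res(1,0)=23
after path 3 (6→5→0, push 6): res(1,0)=23
after path 4 (6→7→0, push 4): res(1,0)=23
after path 5 (6→3→1→0, push 8): res(1,0)=15
after path 6 (6→7→1→0, push 1): res(1,0)=14

Residual capacity of (1,0): 14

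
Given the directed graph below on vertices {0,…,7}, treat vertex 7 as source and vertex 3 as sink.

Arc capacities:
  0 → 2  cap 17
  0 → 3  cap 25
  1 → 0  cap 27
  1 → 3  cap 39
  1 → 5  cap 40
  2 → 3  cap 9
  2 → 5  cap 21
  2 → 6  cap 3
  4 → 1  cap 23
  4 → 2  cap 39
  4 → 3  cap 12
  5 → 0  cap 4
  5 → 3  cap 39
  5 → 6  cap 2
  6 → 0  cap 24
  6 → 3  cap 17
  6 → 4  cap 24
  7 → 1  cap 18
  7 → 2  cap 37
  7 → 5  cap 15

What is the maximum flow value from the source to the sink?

Maximum flow value: 66

augment #1: 7→1→3 bottleneck 18, total now 18
augment #2: 7→2→3 bottleneck 9, total now 27
augment #3: 7→5→3 bottleneck 15, total now 42
augment #4: 7→2→5→3 bottleneck 21, total now 63
augment #5: 7→2→6→3 bottleneck 3, total now 66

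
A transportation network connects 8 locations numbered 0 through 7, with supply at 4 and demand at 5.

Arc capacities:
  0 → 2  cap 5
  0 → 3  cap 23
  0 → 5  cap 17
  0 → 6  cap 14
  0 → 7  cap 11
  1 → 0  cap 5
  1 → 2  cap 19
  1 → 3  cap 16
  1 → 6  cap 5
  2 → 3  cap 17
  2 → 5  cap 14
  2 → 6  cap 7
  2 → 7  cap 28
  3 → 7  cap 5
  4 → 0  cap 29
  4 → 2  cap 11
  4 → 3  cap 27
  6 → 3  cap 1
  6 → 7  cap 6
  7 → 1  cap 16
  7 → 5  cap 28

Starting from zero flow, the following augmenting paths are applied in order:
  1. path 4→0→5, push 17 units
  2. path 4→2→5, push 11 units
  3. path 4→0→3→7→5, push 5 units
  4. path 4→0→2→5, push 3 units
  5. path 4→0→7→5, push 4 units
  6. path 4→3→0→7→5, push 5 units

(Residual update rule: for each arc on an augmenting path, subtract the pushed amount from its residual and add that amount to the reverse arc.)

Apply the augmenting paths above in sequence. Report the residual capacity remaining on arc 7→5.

Residual capacity of (7,5): 14

after path 1 (4→0→5, push 17): res(7,5)=28
after path 2 (4→2→5, push 11): res(7,5)=28
after path 3 (4→0→3→7→5, push 5): res(7,5)=23
after path 4 (4→0→2→5, push 3): res(7,5)=23
after path 5 (4→0→7→5, push 4): res(7,5)=19
after path 6 (4→3→0→7→5, push 5): res(7,5)=14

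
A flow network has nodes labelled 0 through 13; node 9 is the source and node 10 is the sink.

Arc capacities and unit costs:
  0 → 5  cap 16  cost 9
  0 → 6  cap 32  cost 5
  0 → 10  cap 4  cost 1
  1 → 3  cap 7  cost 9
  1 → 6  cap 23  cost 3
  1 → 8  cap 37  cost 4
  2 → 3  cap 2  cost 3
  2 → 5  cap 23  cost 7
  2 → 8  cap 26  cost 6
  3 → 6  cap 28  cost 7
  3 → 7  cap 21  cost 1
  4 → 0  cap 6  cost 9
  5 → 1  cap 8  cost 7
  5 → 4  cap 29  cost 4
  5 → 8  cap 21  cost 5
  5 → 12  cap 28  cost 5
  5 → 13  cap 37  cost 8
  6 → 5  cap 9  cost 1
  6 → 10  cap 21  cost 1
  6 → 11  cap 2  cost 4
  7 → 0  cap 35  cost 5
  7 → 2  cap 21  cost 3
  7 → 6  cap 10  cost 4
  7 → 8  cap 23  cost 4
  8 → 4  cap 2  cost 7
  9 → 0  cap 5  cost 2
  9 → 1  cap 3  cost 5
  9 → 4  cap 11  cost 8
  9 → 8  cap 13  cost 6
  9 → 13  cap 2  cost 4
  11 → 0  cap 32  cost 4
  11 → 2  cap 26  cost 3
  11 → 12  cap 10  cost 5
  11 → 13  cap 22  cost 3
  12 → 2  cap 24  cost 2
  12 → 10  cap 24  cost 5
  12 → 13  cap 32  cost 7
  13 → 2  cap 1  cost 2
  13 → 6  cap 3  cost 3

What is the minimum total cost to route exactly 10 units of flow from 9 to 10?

shortest-cost path #1: 9→0→10 push 4 @ unit cost 3 (adds 12)
shortest-cost path #2: 9→13→6→10 push 2 @ unit cost 8 (adds 16)
shortest-cost path #3: 9→0→6→10 push 1 @ unit cost 8 (adds 8)
shortest-cost path #4: 9→1→6→10 push 3 @ unit cost 9 (adds 27)
total cost = 63

Minimum cost for 10 units: 63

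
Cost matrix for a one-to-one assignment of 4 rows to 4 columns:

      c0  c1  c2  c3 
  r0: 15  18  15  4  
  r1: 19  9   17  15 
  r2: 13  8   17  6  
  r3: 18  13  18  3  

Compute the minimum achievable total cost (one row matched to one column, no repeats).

optimal assignment: row0→col2 (cost 15), row1→col1 (cost 9), row2→col0 (cost 13), row3→col3 (cost 3)
total = 15 + 9 + 13 + 3 = 40

Minimum assignment cost: 40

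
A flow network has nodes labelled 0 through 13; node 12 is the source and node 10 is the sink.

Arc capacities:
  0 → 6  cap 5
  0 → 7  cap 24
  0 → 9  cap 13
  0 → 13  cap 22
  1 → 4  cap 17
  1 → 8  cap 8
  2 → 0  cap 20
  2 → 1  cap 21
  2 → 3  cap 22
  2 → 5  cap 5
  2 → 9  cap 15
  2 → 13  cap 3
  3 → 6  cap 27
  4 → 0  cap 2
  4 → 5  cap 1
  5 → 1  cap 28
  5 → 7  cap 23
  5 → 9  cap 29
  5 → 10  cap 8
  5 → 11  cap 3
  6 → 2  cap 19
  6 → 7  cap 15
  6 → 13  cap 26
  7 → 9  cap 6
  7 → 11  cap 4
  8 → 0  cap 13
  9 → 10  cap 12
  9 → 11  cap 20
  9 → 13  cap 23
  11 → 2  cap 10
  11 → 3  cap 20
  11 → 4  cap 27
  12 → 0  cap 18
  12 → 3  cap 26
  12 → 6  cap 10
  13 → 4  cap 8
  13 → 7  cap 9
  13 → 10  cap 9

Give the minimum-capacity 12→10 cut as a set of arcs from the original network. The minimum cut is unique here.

augment #1: 12→0→9→10 push 12
augment #2: 12→0→13→10 push 6
augment #3: 12→6→13→10 push 3
augment #4: 12→6→2→5→10 push 5
augment #5: 12→6→13→4→5→10 push 1
max flow = 27; residual-reachable set from 12 gives S-side
cut edges (S→T): {(2,5), (4,5), (9,10), (13,10)} total cap 27

Min-cut arcs: {(2,5), (4,5), (9,10), (13,10)} (total capacity 27)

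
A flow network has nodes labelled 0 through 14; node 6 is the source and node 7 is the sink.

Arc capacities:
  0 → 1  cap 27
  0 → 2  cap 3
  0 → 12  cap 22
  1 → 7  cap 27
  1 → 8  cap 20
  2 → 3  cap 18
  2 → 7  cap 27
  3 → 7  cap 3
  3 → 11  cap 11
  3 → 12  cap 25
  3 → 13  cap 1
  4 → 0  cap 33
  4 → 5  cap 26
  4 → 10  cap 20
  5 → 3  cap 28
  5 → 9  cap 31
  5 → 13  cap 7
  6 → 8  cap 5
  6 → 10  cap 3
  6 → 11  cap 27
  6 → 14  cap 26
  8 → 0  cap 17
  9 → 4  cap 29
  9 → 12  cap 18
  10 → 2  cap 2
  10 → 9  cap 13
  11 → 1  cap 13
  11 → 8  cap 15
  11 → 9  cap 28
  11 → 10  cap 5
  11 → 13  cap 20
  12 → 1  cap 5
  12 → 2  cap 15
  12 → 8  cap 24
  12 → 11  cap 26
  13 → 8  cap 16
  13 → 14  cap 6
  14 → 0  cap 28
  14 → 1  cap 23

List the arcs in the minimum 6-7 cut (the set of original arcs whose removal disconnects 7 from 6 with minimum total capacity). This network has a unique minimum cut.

Min-cut arcs: {(0,2), (1,7), (3,7), (10,2), (12,2)} (total capacity 50)

augment #1: 6→10→2→7 push 2
augment #2: 6→11→1→7 push 13
augment #3: 6→14→1→7 push 14
augment #4: 6→8→0→2→7 push 3
augment #5: 6→8→0→12→2→7 push 2
augment #6: 6→10→9→12→2→7 push 1
augment #7: 6→11→9→12→2→7 push 12
augment #8: 6→11→9→4→5→3→7 push 2
augment #9: 6→14→0→12→9→4→5→3→7 push 1
max flow = 50; residual-reachable set from 6 gives S-side
cut edges (S→T): {(0,2), (1,7), (3,7), (10,2), (12,2)} total cap 50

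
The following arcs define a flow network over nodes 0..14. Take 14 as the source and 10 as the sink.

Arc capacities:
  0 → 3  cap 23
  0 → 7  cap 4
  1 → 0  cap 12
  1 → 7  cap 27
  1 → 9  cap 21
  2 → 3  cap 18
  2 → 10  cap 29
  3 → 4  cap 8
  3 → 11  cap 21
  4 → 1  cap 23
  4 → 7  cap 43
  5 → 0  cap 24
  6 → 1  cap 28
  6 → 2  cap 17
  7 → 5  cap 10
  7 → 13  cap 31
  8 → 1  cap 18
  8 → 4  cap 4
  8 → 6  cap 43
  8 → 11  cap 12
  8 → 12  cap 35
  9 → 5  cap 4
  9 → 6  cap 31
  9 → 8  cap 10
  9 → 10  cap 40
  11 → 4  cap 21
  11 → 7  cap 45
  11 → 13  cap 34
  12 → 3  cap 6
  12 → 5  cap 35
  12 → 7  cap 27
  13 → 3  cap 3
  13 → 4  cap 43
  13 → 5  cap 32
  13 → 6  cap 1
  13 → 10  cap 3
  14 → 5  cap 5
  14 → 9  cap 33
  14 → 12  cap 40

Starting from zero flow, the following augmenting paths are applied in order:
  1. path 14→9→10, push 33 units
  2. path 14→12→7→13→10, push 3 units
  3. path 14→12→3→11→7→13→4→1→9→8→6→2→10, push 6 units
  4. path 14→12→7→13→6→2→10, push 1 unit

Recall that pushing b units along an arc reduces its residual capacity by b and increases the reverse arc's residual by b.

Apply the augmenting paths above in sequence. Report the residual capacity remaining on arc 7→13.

after path 1 (14→9→10, push 33): res(7,13)=31
after path 2 (14→12→7→13→10, push 3): res(7,13)=28
after path 3 (14→12→3→11→7→13→4→1→9→8→6→2→10, push 6): res(7,13)=22
after path 4 (14→12→7→13→6→2→10, push 1): res(7,13)=21

Residual capacity of (7,13): 21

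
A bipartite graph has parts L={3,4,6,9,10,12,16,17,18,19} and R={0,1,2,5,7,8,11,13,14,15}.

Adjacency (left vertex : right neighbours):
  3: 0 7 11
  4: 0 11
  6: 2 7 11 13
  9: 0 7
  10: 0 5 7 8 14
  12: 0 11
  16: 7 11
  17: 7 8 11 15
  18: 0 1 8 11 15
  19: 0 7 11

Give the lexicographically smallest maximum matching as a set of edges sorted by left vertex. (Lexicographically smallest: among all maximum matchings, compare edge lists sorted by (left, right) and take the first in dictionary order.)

Lex-smallest maximum matching: {(3,0), (4,11), (6,2), (9,7), (10,5), (17,8), (18,1)}

|M| = 7 (so the lex-smallest maximum matching has 7 edges)
process left vertices in ascending order; for each, take the smallest-labelled available neighbour that still permits 7 edges overall, or leave it unmatched if none does
lex-smallest matching: {3-0, 4-11, 6-2, 9-7, 10-5, 17-8, 18-1}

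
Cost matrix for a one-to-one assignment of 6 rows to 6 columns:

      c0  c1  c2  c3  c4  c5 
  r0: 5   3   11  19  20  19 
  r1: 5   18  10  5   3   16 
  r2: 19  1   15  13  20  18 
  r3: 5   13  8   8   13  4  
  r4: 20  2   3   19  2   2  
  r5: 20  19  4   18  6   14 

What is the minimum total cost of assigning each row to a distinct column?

optimal assignment: row0→col0 (cost 5), row1→col3 (cost 5), row2→col1 (cost 1), row3→col5 (cost 4), row4→col4 (cost 2), row5→col2 (cost 4)
total = 5 + 5 + 1 + 4 + 2 + 4 = 21

Minimum assignment cost: 21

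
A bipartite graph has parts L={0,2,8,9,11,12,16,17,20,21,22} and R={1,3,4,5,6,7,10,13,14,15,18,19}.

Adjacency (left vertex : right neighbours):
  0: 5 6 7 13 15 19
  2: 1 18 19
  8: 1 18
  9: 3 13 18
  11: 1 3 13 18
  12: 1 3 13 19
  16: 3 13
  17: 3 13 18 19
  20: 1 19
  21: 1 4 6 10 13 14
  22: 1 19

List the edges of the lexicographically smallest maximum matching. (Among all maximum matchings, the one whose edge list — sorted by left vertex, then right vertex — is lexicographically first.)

Lex-smallest maximum matching: {(0,5), (2,1), (8,18), (9,3), (11,13), (12,19), (21,4)}

|M| = 7 (so the lex-smallest maximum matching has 7 edges)
process left vertices in ascending order; for each, take the smallest-labelled available neighbour that still permits 7 edges overall, or leave it unmatched if none does
lex-smallest matching: {0-5, 2-1, 8-18, 9-3, 11-13, 12-19, 21-4}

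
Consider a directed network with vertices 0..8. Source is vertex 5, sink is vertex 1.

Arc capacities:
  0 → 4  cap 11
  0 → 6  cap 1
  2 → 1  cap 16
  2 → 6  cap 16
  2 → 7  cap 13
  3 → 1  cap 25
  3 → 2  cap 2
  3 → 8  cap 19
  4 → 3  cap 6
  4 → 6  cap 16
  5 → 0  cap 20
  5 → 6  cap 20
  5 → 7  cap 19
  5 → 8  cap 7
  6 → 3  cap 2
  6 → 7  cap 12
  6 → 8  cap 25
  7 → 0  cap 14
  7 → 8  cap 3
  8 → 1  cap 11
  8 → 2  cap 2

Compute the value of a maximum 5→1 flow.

augment #1: 5→8→1 bottleneck 7, total now 7
augment #2: 5→6→3→1 bottleneck 2, total now 9
augment #3: 5→6→8→1 bottleneck 4, total now 13
augment #4: 5→0→4→3→1 bottleneck 6, total now 19
augment #5: 5→6→8→2→1 bottleneck 2, total now 21

Maximum flow value: 21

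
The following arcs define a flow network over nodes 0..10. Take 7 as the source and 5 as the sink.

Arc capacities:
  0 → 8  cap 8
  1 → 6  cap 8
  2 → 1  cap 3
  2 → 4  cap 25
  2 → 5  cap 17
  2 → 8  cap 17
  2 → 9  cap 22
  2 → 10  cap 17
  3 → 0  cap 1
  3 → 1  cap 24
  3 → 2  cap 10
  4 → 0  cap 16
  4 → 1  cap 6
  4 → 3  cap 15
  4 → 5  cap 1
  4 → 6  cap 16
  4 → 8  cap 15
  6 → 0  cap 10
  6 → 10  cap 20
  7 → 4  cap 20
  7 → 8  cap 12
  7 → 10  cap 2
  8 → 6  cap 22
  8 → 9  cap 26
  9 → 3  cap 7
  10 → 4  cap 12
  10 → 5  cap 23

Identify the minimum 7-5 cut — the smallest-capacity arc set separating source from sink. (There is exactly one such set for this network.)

augment #1: 7→4→5 push 1
augment #2: 7→10→5 push 2
augment #3: 7→4→3→2→5 push 10
augment #4: 7→4→6→10→5 push 9
augment #5: 7→8→6→10→5 push 11
max flow = 33; residual-reachable set from 7 gives S-side
cut edges (S→T): {(3,2), (4,5), (6,10), (7,10)} total cap 33

Min-cut arcs: {(3,2), (4,5), (6,10), (7,10)} (total capacity 33)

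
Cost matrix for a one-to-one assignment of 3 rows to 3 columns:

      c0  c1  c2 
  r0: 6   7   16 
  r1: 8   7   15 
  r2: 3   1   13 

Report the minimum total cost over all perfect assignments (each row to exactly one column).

Minimum assignment cost: 22

optimal assignment: row0→col0 (cost 6), row1→col2 (cost 15), row2→col1 (cost 1)
total = 6 + 15 + 1 = 22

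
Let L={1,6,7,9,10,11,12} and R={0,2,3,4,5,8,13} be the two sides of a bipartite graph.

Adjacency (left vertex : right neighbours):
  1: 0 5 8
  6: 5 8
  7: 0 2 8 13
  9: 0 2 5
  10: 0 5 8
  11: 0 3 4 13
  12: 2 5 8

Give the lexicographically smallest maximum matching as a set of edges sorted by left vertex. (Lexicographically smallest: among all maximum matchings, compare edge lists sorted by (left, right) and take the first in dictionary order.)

Lex-smallest maximum matching: {(1,0), (6,5), (7,13), (9,2), (10,8), (11,3)}

|M| = 6 (so the lex-smallest maximum matching has 6 edges)
process left vertices in ascending order; for each, take the smallest-labelled available neighbour that still permits 6 edges overall, or leave it unmatched if none does
lex-smallest matching: {1-0, 6-5, 7-13, 9-2, 10-8, 11-3}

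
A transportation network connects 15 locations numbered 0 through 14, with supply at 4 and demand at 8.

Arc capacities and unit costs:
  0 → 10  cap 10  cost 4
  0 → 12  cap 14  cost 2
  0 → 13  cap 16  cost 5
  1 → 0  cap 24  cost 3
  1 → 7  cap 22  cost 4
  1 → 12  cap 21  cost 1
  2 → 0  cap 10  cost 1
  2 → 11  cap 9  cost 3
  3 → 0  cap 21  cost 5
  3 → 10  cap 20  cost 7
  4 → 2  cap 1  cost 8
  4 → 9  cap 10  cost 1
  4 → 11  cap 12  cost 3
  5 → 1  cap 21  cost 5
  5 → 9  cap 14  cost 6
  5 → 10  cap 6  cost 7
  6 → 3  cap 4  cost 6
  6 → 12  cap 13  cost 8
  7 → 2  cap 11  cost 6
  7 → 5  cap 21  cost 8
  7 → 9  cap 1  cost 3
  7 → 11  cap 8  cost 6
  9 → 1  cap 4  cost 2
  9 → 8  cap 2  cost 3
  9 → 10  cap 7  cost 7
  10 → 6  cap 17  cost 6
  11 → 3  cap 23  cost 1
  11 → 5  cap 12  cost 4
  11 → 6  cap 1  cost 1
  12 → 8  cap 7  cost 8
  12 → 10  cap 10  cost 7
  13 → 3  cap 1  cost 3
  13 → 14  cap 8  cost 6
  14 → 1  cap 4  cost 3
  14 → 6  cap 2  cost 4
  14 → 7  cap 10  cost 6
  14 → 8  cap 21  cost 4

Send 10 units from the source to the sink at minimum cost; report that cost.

Minimum cost for 10 units: 137

shortest-cost path #1: 4→9→8 push 2 @ unit cost 4 (adds 8)
shortest-cost path #2: 4→9→1→12→8 push 4 @ unit cost 12 (adds 48)
shortest-cost path #3: 4→2→0→12→8 push 1 @ unit cost 19 (adds 19)
shortest-cost path #4: 4→11→3→0→12→8 push 2 @ unit cost 19 (adds 38)
shortest-cost path #5: 4→11→3→0→13→14→8 push 1 @ unit cost 24 (adds 24)
total cost = 137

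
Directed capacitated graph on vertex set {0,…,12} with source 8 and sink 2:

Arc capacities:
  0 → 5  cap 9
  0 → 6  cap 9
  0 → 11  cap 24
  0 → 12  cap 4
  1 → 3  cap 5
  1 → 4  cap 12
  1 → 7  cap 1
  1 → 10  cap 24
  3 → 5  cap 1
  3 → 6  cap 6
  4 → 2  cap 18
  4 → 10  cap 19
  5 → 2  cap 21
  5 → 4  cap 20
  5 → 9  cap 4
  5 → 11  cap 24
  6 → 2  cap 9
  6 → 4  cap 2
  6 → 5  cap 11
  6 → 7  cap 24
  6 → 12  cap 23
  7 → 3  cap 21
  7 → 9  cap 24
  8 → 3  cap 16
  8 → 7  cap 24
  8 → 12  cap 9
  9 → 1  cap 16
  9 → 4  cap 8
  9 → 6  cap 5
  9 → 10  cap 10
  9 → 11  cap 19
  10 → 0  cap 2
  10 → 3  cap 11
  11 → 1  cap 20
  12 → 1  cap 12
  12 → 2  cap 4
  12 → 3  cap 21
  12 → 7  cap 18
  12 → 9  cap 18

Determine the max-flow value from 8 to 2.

Maximum flow value: 36

augment #1: 8→12→2 bottleneck 4, total now 4
augment #2: 8→3→5→2 bottleneck 1, total now 5
augment #3: 8→3→6→2 bottleneck 6, total now 11
augment #4: 8→7→9→4→2 bottleneck 8, total now 19
augment #5: 8→7→9→6→2 bottleneck 3, total now 22
augment #6: 8→12→1→4→2 bottleneck 5, total now 27
augment #7: 8→7→9→1→4→2 bottleneck 5, total now 32
augment #8: 8→7→9→6→5→2 bottleneck 2, total now 34
augment #9: 8→7→9→10→0→5→2 bottleneck 2, total now 36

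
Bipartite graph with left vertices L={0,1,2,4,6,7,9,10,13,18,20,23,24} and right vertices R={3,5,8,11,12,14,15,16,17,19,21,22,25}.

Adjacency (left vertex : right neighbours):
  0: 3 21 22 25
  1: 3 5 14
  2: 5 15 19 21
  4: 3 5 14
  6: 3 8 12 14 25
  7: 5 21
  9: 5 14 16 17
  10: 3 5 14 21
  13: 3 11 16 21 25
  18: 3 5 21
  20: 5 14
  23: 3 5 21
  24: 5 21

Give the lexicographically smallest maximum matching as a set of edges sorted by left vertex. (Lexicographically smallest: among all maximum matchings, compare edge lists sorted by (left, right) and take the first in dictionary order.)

|M| = 9 (so the lex-smallest maximum matching has 9 edges)
process left vertices in ascending order; for each, take the smallest-labelled available neighbour that still permits 9 edges overall, or leave it unmatched if none does
lex-smallest matching: {0-22, 1-3, 2-15, 4-5, 6-8, 7-21, 9-16, 10-14, 13-11}

Lex-smallest maximum matching: {(0,22), (1,3), (2,15), (4,5), (6,8), (7,21), (9,16), (10,14), (13,11)}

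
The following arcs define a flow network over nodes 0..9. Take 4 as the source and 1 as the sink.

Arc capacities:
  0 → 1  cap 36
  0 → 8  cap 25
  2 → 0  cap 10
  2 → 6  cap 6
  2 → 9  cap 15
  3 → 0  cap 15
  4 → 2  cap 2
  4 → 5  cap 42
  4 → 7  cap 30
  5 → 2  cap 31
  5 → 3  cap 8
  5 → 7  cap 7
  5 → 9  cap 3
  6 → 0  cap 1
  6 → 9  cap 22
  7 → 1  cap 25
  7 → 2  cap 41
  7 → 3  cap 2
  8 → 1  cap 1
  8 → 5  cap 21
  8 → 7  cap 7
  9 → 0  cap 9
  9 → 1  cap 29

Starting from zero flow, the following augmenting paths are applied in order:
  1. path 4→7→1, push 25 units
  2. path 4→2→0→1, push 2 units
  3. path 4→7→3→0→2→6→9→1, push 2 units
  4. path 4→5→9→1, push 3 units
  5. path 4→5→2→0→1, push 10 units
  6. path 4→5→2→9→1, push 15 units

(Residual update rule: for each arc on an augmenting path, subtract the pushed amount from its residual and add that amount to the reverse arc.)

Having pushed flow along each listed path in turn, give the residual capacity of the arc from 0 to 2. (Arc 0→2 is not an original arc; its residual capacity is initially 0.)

after path 1 (4→7→1, push 25): res(0,2)=0
after path 2 (4→2→0→1, push 2): res(0,2)=2
after path 3 (4→7→3→0→2→6→9→1, push 2): res(0,2)=0
after path 4 (4→5→9→1, push 3): res(0,2)=0
after path 5 (4→5→2→0→1, push 10): res(0,2)=10
after path 6 (4→5→2→9→1, push 15): res(0,2)=10

Residual capacity of (0,2): 10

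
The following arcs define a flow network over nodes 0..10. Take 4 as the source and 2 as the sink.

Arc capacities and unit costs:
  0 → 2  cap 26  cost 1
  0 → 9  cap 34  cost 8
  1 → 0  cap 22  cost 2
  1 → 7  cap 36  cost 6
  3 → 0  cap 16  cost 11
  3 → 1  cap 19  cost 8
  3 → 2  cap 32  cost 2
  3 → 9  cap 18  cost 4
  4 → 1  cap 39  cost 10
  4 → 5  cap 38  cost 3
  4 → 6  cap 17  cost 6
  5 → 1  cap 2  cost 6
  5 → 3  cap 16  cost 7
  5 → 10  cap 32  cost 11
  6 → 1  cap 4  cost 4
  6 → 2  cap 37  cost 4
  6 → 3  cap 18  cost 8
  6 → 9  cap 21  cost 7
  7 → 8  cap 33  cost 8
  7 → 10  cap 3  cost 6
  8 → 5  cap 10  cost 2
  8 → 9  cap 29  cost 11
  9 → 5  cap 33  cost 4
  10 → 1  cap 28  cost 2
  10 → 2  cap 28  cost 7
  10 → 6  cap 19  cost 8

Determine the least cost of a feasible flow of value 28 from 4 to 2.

Minimum cost for 28 units: 302

shortest-cost path #1: 4→6→2 push 17 @ unit cost 10 (adds 170)
shortest-cost path #2: 4→5→3→2 push 11 @ unit cost 12 (adds 132)
total cost = 302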